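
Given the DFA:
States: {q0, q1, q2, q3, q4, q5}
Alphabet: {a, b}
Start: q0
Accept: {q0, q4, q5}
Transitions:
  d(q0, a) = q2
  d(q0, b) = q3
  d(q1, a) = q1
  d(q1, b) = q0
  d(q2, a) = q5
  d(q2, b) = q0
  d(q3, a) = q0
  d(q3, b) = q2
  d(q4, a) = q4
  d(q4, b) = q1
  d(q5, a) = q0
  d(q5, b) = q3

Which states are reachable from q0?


BFS from q0:
  layer 0: {q0}
  layer 1: {q2, q3}
  layer 2: {q5}

{q0, q2, q3, q5}


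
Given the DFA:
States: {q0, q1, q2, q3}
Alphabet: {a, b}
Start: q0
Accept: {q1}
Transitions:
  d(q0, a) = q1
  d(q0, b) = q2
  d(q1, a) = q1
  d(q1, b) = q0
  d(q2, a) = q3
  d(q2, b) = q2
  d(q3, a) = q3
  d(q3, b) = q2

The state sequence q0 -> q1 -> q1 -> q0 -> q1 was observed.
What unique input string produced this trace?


Trace back each transition to find the symbol:
  q0 --[a]--> q1
  q1 --[a]--> q1
  q1 --[b]--> q0
  q0 --[a]--> q1

"aaba"


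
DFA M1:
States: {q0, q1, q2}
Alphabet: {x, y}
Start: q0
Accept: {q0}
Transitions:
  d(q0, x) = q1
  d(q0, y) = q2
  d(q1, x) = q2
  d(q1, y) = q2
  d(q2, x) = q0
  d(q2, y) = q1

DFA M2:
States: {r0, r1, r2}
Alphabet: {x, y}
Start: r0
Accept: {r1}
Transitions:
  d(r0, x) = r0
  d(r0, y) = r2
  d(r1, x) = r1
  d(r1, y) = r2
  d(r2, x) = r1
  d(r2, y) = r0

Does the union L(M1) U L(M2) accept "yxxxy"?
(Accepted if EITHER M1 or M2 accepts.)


M1: final=q1 accepted=False
M2: final=r2 accepted=False

No, union rejects (neither accepts)


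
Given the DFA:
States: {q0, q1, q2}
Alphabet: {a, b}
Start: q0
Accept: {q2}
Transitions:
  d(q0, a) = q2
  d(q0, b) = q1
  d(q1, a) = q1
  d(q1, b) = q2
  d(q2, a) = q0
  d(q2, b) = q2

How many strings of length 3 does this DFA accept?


Enumerating all length-3 strings:
  "aaa" -> q2 [accept]
  "aab" -> q1 [reject]
  "aba" -> q0 [reject]
  "abb" -> q2 [accept]
  "baa" -> q1 [reject]
  "bab" -> q2 [accept]
  "bba" -> q0 [reject]
  "bbb" -> q2 [accept]

4 out of 8


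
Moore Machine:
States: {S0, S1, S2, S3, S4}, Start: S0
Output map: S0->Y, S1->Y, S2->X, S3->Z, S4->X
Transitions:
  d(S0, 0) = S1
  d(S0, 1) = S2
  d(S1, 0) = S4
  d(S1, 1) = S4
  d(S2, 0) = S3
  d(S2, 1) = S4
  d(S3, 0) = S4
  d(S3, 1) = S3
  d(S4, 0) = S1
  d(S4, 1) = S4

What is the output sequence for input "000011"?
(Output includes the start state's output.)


Start: S0 (output Y)
  --0--> S1 (output Y)
  --0--> S4 (output X)
  --0--> S1 (output Y)
  --0--> S4 (output X)
  --1--> S4 (output X)
  --1--> S4 (output X)

"YYXYXXX"


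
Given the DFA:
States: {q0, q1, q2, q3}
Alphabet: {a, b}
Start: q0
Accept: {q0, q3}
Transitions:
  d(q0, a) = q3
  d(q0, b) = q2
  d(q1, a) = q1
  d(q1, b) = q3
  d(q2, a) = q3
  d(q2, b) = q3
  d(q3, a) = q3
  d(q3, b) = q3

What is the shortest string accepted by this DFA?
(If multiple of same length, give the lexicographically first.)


BFS by string length (lex-first path to each state shown):
  len 0: q0<-""
Found accept state at length 0.

"" (empty string)


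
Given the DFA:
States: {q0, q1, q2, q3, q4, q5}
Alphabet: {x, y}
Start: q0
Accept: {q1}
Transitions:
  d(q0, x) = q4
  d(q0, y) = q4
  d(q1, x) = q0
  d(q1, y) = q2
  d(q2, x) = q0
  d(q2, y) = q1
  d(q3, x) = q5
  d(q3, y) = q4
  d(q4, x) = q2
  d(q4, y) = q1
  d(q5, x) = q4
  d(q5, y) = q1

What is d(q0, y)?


Looking up transition d(q0, y)

q4


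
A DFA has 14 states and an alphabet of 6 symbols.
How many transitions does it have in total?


Each state has exactly one transition per symbol.
14 * 6 = 84

84


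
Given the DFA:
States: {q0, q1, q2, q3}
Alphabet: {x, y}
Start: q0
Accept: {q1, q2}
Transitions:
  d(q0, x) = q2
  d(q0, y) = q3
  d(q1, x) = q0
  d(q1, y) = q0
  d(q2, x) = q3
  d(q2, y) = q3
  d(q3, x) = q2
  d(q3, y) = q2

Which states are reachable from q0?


BFS from q0:
  layer 0: {q0}
  layer 1: {q2, q3}

{q0, q2, q3}


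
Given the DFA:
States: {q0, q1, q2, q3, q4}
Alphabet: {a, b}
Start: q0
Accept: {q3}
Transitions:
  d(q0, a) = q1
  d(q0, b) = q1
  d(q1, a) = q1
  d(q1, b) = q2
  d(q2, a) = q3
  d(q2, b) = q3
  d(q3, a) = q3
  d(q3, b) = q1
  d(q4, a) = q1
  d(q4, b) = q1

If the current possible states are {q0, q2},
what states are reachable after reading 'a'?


Apply transition on 'a' from each current state:
  d(q0, a) = q1
  d(q2, a) = q3

{q1, q3}


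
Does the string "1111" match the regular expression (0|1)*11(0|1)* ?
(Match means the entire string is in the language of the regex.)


|string| = 4; first = '1'; last = '1'

Yes, "1111" matches (0|1)*11(0|1)*


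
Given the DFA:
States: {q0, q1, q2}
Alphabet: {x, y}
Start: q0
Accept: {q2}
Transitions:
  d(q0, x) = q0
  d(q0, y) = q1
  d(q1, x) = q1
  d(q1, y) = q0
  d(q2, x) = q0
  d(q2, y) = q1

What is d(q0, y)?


Looking up transition d(q0, y)

q1


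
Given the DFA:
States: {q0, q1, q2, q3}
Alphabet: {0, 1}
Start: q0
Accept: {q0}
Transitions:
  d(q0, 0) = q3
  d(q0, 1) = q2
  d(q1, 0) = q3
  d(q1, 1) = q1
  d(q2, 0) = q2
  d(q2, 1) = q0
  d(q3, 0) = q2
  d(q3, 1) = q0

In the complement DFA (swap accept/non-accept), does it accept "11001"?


Trace: q0 -> q2 -> q0 -> q3 -> q2 -> q0
Final: q0
Original accept: {q0}
Complement: q0 is in original accept

No, complement rejects (original accepts)


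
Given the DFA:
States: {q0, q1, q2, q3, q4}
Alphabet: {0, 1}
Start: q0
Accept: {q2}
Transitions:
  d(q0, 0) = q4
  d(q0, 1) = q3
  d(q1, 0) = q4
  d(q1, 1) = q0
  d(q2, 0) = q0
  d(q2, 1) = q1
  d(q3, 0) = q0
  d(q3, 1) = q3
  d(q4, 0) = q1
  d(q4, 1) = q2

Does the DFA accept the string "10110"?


Trace: q0 -> q3 -> q0 -> q3 -> q3 -> q0
Final state: q0
Accept states: {q2}

No, rejected (final state q0 is not an accept state)


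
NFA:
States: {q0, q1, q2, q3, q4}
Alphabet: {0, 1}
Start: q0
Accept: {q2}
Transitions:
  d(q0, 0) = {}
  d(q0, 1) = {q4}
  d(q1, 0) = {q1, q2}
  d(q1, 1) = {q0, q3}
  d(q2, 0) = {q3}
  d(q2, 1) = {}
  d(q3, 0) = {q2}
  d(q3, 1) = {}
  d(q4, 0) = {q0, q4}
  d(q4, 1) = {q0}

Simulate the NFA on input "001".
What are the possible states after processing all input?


Start: {q0}
  --0--> {}
  --0--> {}
  --1--> {}

{} (empty set, no valid transitions)


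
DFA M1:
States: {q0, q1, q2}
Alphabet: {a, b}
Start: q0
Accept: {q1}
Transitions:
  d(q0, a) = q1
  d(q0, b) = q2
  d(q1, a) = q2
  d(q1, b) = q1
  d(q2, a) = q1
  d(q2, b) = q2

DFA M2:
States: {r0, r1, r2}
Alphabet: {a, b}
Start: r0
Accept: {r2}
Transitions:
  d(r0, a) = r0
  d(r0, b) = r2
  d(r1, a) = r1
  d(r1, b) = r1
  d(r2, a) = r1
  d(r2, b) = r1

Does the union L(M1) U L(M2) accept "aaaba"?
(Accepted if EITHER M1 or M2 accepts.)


M1: final=q2 accepted=False
M2: final=r1 accepted=False

No, union rejects (neither accepts)


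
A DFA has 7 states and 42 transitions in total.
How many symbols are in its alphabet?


Each state has exactly one transition per symbol.
|alphabet| = transitions / states = 42 / 7 = 6

6


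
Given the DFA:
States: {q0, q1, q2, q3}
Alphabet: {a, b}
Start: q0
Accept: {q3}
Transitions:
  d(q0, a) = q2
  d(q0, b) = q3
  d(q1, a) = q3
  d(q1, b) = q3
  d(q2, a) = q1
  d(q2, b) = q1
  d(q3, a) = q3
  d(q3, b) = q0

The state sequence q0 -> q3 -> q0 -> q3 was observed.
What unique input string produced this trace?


Trace back each transition to find the symbol:
  q0 --[b]--> q3
  q3 --[b]--> q0
  q0 --[b]--> q3

"bbb"


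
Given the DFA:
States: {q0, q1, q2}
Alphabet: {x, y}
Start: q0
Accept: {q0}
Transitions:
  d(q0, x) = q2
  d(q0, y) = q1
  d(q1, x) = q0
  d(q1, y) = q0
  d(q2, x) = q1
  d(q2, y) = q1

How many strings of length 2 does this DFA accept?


Enumerating all length-2 strings:
  "xx" -> q1 [reject]
  "xy" -> q1 [reject]
  "yx" -> q0 [accept]
  "yy" -> q0 [accept]

2 out of 4


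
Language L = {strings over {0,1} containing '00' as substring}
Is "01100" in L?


'00' occurs at index 3

Yes, "01100" is in L


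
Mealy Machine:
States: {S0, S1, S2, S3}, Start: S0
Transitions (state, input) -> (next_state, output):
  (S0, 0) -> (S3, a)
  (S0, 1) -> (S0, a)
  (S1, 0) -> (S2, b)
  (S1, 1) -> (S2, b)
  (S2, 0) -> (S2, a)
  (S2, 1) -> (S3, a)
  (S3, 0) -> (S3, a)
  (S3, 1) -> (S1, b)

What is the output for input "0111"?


Step-by-step:
  (S0, 0) -> (S3, a)
  (S3, 1) -> (S1, b)
  (S1, 1) -> (S2, b)
  (S2, 1) -> (S3, a)

"abba"


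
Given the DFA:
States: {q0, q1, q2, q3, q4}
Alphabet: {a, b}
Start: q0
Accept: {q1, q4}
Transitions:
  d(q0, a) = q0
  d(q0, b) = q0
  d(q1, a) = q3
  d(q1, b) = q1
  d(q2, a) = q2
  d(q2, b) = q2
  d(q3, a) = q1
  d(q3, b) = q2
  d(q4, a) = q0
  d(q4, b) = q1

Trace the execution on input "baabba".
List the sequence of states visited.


Input: baabba
d(q0, b) = q0
d(q0, a) = q0
d(q0, a) = q0
d(q0, b) = q0
d(q0, b) = q0
d(q0, a) = q0


q0 -> q0 -> q0 -> q0 -> q0 -> q0 -> q0


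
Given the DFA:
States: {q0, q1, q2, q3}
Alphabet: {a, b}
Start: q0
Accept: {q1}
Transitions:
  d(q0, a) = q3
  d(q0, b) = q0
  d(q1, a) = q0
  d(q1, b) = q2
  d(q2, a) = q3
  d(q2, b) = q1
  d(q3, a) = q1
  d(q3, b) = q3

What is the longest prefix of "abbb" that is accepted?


Run the DFA, marking each prefix where the state is accepting:
  "" -> q0 [reject]
  "a" -> q3 [reject]
  "ab" -> q3 [reject]
  "abb" -> q3 [reject]
  "abbb" -> q3 [reject]

No prefix is accepted


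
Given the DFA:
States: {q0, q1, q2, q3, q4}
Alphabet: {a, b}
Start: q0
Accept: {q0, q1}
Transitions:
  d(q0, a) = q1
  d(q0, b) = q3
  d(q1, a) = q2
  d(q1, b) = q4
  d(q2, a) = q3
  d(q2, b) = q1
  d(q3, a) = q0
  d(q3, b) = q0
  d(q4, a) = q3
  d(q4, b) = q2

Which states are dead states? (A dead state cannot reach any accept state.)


Forward reachability from each state:
  q0 -> reaches accept state q0 (live)
  q1 -> reaches accept state q0 (live)
  q2 -> reaches accept state q0 (live)
  q3 -> reaches accept state q0 (live)
  q4 -> reaches accept state q0 (live)

None (all states can reach an accept state)


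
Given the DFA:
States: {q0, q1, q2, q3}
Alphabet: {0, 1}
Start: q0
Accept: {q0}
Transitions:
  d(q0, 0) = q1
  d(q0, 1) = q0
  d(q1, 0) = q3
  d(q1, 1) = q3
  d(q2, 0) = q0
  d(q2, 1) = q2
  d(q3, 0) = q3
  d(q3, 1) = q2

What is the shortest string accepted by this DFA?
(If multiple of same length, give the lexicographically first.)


BFS by string length (lex-first path to each state shown):
  len 0: q0<-""
Found accept state at length 0.

"" (empty string)


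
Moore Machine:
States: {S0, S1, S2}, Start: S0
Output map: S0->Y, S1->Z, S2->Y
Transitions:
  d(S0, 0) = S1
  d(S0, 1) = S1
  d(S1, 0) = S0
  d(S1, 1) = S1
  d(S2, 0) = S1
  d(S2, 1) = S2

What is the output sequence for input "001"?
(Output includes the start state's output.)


Start: S0 (output Y)
  --0--> S1 (output Z)
  --0--> S0 (output Y)
  --1--> S1 (output Z)

"YZYZ"


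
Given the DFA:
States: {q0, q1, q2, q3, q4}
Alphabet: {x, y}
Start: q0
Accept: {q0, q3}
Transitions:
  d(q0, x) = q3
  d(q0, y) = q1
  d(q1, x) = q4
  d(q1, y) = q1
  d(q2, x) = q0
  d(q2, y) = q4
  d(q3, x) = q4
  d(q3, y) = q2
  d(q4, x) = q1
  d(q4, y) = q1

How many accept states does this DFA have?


Accept states listed: {q0, q3}
Counting: q0(1) q3(2)

2


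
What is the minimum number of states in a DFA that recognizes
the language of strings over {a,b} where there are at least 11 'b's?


States: count = 0, 1, ..., 10, and a final '>= 11' state.
Total: 11 + 1 = 12. Accept = '>= 11' state.

12


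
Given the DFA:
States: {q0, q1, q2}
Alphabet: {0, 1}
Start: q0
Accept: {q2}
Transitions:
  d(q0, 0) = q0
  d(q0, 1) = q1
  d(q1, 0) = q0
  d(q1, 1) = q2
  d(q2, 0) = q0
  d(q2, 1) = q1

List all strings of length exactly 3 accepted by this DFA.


All strings of length 3: 8 total
Accepted: 1

"011"


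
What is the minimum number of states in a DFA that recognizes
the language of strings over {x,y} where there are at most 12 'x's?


States: count = 0, 1, ..., 12 (all accepting; 13 states), plus a dead state for count > 12.
Total: 13 + 1 = 14.

14


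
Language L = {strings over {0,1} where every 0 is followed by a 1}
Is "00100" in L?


'00' present: True; ends with '0': True

No, "00100" is not in L


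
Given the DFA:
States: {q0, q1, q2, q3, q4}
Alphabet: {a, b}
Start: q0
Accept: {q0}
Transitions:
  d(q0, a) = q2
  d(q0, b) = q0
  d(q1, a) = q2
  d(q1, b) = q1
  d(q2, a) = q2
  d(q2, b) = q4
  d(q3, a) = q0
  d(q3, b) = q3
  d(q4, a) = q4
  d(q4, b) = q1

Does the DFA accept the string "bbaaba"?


Trace: q0 -> q0 -> q0 -> q2 -> q2 -> q4 -> q4
Final state: q4
Accept states: {q0}

No, rejected (final state q4 is not an accept state)


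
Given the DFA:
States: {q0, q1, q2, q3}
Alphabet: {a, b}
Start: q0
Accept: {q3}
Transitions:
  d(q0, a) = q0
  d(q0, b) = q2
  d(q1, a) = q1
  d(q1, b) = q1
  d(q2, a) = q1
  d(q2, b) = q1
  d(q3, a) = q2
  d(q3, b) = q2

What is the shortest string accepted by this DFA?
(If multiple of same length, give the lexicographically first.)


BFS by string length (lex-first path to each state shown):
  len 0: q0<-""
  len 1: q0<-"a", q2<-"b"
  len 2: q0<-"aa", q1<-"ba", q2<-"ab"
  len 3: q0<-"aaa", q1<-"aba", q2<-"aab"
  len 4: q0<-"aaaa", q1<-"aaba", q2<-"aaab"
  len 5: q0<-"aaaaa", q1<-"aaaba", q2<-"aaaab"
  len 6: q0<-"aaaaaa", q1<-"aaaaba", q2<-"aaaaab"
  len 7: q0<-"aaaaaaa", q1<-"aaaaaba", q2<-"aaaaaab"
  len 8: q0<-"aaaaaaaa", q1<-"aaaaaaba", q2<-"aaaaaaab"

No string accepted (empty language)


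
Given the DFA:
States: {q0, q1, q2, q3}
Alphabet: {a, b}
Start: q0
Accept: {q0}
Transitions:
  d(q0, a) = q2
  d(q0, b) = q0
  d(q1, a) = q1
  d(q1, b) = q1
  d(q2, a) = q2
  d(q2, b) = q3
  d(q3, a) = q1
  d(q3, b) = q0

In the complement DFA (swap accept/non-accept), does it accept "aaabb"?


Trace: q0 -> q2 -> q2 -> q2 -> q3 -> q0
Final: q0
Original accept: {q0}
Complement: q0 is in original accept

No, complement rejects (original accepts)


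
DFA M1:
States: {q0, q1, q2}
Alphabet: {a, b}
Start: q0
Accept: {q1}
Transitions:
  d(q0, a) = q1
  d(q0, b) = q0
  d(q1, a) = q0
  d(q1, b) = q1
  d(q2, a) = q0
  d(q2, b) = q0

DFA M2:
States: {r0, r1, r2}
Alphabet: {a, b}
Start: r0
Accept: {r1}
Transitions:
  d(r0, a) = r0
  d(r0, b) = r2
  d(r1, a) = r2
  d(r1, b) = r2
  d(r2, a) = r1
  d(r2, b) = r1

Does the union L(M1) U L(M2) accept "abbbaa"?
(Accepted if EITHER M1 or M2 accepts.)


M1: final=q1 accepted=True
M2: final=r2 accepted=False

Yes, union accepts


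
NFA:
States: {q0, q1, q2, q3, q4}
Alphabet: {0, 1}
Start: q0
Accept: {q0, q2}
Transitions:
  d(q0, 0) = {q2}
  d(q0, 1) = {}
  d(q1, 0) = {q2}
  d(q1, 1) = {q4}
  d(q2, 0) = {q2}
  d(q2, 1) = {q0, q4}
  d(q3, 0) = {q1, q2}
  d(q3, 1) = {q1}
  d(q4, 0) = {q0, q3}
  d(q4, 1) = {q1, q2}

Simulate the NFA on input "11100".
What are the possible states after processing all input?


Start: {q0}
  --1--> {}
  --1--> {}
  --1--> {}
  --0--> {}
  --0--> {}

{} (empty set, no valid transitions)


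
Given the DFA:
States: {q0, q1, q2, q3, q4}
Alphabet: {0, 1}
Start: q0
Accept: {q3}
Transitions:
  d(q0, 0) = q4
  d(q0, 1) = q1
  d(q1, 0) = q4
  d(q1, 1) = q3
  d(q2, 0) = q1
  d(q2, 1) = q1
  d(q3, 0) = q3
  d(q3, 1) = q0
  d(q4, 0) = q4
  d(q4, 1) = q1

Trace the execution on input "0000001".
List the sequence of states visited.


Input: 0000001
d(q0, 0) = q4
d(q4, 0) = q4
d(q4, 0) = q4
d(q4, 0) = q4
d(q4, 0) = q4
d(q4, 0) = q4
d(q4, 1) = q1


q0 -> q4 -> q4 -> q4 -> q4 -> q4 -> q4 -> q1


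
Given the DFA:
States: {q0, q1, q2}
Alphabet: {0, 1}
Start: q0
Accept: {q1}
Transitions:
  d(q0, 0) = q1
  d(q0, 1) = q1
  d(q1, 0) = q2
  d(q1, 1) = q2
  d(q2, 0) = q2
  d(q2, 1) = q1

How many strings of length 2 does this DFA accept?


Enumerating all length-2 strings:
  "00" -> q2 [reject]
  "01" -> q2 [reject]
  "10" -> q2 [reject]
  "11" -> q2 [reject]

0 out of 4


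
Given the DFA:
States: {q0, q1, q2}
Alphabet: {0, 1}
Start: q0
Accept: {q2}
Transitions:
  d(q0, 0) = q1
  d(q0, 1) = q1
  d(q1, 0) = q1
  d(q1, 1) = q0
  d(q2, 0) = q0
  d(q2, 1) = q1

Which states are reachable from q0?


BFS from q0:
  layer 0: {q0}
  layer 1: {q1}

{q0, q1}


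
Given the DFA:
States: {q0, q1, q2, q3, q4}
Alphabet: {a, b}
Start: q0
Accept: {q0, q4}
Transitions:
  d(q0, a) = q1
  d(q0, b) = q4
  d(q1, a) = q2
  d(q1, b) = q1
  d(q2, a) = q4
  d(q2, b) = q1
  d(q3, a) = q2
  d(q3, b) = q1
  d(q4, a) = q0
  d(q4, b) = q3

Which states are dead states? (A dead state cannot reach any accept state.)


Forward reachability from each state:
  q0 -> reaches accept state q0 (live)
  q1 -> reaches accept state q0 (live)
  q2 -> reaches accept state q0 (live)
  q3 -> reaches accept state q0 (live)
  q4 -> reaches accept state q0 (live)

None (all states can reach an accept state)


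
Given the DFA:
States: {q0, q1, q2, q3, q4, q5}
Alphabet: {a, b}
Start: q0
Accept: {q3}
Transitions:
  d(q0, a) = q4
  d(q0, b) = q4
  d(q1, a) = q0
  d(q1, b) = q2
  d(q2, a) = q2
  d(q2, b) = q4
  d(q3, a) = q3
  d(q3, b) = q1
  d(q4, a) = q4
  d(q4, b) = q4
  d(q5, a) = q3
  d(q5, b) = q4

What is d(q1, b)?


Looking up transition d(q1, b)

q2


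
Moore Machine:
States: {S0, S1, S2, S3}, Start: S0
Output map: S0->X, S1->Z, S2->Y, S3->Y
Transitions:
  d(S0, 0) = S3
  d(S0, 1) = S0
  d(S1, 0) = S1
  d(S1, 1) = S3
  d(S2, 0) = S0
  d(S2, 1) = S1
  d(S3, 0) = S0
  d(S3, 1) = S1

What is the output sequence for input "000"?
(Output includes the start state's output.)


Start: S0 (output X)
  --0--> S3 (output Y)
  --0--> S0 (output X)
  --0--> S3 (output Y)

"XYXY"


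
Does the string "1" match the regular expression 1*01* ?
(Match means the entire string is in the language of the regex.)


|string| = 1; first = '1'; last = '1'

No, "1" does not match 1*01*


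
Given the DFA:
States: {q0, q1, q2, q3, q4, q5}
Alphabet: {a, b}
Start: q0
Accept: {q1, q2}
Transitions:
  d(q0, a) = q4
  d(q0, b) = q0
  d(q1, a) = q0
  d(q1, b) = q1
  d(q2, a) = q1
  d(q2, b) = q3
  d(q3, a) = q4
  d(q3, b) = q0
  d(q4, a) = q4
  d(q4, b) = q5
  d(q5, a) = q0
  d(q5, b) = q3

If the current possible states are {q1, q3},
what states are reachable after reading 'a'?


Apply transition on 'a' from each current state:
  d(q1, a) = q0
  d(q3, a) = q4

{q0, q4}


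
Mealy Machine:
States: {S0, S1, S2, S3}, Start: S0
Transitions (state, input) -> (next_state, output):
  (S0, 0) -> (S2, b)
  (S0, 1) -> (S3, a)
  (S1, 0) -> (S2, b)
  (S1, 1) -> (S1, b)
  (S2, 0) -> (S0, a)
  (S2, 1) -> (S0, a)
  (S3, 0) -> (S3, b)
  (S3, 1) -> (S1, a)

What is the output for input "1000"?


Step-by-step:
  (S0, 1) -> (S3, a)
  (S3, 0) -> (S3, b)
  (S3, 0) -> (S3, b)
  (S3, 0) -> (S3, b)

"abbb"


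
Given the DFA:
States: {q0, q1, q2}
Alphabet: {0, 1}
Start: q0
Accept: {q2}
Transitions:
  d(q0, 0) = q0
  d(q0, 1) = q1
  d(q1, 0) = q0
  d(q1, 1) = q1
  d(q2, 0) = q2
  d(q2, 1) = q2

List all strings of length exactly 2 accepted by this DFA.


All strings of length 2: 4 total
Accepted: 0

None


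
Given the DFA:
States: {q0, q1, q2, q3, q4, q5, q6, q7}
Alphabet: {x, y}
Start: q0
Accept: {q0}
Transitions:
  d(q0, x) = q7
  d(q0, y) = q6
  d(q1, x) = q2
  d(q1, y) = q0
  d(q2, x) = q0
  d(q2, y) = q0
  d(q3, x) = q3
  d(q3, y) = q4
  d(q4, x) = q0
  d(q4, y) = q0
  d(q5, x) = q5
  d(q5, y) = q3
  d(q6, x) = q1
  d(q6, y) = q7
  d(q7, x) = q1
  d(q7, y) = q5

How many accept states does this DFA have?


Accept states listed: {q0}
Counting: q0(1)

1


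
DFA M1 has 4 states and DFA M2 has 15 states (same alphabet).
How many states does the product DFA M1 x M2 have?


Product construction pairs every M1 state with every M2 state.
4 * 15 = 60

60


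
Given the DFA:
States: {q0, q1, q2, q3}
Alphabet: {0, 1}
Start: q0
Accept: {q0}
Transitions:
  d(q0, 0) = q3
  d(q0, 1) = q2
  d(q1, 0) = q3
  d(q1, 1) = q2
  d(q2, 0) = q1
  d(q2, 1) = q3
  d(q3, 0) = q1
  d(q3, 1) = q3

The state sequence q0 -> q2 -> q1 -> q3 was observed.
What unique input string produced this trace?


Trace back each transition to find the symbol:
  q0 --[1]--> q2
  q2 --[0]--> q1
  q1 --[0]--> q3

"100"


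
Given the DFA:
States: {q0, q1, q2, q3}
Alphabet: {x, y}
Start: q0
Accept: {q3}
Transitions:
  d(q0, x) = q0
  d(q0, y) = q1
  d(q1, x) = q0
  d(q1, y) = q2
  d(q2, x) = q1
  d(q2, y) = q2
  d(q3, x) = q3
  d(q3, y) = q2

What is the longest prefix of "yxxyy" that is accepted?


Run the DFA, marking each prefix where the state is accepting:
  "" -> q0 [reject]
  "y" -> q1 [reject]
  "yx" -> q0 [reject]
  "yxx" -> q0 [reject]
  "yxxy" -> q1 [reject]
  "yxxyy" -> q2 [reject]

No prefix is accepted


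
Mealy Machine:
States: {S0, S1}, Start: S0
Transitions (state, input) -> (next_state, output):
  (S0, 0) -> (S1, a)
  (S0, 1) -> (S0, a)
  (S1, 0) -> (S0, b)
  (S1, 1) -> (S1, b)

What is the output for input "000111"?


Step-by-step:
  (S0, 0) -> (S1, a)
  (S1, 0) -> (S0, b)
  (S0, 0) -> (S1, a)
  (S1, 1) -> (S1, b)
  (S1, 1) -> (S1, b)
  (S1, 1) -> (S1, b)

"ababbb"


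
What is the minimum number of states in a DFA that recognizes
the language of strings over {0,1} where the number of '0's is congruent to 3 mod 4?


States track (count of '0') mod 4.
Need 4 states: one per remainder 0..3; accept = remainder 3.

4


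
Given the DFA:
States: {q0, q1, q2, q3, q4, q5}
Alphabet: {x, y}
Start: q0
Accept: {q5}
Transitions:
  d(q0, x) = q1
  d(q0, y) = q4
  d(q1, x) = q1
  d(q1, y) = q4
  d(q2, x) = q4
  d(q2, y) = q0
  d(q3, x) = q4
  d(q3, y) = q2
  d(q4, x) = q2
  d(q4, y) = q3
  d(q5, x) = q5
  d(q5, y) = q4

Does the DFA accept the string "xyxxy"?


Trace: q0 -> q1 -> q4 -> q2 -> q4 -> q3
Final state: q3
Accept states: {q5}

No, rejected (final state q3 is not an accept state)


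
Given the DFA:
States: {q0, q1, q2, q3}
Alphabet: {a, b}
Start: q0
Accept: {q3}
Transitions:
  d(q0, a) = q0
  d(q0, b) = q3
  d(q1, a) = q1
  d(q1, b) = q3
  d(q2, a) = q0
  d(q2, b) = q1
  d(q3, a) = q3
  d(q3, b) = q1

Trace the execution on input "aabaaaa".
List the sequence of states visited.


Input: aabaaaa
d(q0, a) = q0
d(q0, a) = q0
d(q0, b) = q3
d(q3, a) = q3
d(q3, a) = q3
d(q3, a) = q3
d(q3, a) = q3


q0 -> q0 -> q0 -> q3 -> q3 -> q3 -> q3 -> q3


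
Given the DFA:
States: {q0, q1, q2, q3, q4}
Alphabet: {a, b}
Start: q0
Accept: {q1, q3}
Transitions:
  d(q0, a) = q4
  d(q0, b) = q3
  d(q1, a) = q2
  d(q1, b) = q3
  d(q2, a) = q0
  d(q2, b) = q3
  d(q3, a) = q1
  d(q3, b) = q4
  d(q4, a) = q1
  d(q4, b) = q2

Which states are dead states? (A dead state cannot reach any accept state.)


Forward reachability from each state:
  q0 -> reaches accept state q1 (live)
  q1 -> reaches accept state q1 (live)
  q2 -> reaches accept state q1 (live)
  q3 -> reaches accept state q1 (live)
  q4 -> reaches accept state q1 (live)

None (all states can reach an accept state)


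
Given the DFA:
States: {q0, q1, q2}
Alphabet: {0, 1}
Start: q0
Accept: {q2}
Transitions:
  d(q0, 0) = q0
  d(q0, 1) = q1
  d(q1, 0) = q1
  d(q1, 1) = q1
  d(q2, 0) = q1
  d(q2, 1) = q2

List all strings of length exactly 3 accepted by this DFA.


All strings of length 3: 8 total
Accepted: 0

None


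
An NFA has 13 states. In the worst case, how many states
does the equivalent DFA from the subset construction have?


Subset construction: one DFA state per subset of NFA states.
2^13 = 8192

8192


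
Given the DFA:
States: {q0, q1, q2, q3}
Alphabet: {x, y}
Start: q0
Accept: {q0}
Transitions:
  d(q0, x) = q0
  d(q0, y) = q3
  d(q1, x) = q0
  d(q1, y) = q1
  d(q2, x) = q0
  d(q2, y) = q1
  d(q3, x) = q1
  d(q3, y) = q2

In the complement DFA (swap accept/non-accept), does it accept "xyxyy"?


Trace: q0 -> q0 -> q3 -> q1 -> q1 -> q1
Final: q1
Original accept: {q0}
Complement: q1 is not in original accept

Yes, complement accepts (original rejects)


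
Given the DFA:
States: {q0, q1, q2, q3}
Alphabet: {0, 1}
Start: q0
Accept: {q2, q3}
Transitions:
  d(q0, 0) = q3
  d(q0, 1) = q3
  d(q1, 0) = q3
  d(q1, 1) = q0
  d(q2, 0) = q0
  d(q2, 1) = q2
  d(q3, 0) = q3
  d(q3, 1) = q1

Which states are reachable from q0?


BFS from q0:
  layer 0: {q0}
  layer 1: {q3}
  layer 2: {q1}

{q0, q1, q3}


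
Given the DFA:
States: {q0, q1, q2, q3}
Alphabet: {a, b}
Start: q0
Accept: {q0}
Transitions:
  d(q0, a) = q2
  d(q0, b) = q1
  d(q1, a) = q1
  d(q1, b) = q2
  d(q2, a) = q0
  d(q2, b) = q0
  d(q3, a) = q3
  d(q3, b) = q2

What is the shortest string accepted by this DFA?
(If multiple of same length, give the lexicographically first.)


BFS by string length (lex-first path to each state shown):
  len 0: q0<-""
Found accept state at length 0.

"" (empty string)


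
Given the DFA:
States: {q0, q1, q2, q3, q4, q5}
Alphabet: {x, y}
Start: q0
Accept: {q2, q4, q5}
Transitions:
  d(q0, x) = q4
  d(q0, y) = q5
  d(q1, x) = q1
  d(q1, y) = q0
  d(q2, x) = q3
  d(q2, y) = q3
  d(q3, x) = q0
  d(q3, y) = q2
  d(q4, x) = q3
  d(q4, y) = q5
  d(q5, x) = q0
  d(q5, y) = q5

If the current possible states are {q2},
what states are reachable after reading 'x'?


Apply transition on 'x' from each current state:
  d(q2, x) = q3

{q3}


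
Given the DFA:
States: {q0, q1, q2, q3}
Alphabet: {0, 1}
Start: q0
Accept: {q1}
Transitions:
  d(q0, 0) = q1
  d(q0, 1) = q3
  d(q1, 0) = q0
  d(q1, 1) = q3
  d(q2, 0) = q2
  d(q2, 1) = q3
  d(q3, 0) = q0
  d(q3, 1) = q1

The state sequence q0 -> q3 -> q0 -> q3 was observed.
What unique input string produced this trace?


Trace back each transition to find the symbol:
  q0 --[1]--> q3
  q3 --[0]--> q0
  q0 --[1]--> q3

"101"


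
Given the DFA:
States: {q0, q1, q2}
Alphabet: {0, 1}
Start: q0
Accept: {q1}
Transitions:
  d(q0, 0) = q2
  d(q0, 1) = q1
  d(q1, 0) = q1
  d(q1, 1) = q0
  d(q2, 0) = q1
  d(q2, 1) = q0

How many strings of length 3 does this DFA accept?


Enumerating all length-3 strings:
  "000" -> q1 [accept]
  "001" -> q0 [reject]
  "010" -> q2 [reject]
  "011" -> q1 [accept]
  "100" -> q1 [accept]
  "101" -> q0 [reject]
  "110" -> q2 [reject]
  "111" -> q1 [accept]

4 out of 8


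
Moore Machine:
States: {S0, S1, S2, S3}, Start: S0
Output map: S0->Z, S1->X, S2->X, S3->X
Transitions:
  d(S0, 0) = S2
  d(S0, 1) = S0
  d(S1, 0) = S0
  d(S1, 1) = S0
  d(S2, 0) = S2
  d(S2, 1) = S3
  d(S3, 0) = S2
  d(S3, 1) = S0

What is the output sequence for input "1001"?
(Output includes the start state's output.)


Start: S0 (output Z)
  --1--> S0 (output Z)
  --0--> S2 (output X)
  --0--> S2 (output X)
  --1--> S3 (output X)

"ZZXXX"


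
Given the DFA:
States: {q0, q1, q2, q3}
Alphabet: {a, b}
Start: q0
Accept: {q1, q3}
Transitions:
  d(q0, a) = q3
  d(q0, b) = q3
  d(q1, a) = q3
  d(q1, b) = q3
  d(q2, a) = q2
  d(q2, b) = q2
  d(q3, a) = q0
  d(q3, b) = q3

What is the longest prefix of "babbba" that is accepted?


Run the DFA, marking each prefix where the state is accepting:
  "" -> q0 [reject]
  "b" -> q3 [accept]
  "ba" -> q0 [reject]
  "bab" -> q3 [accept]
  "babb" -> q3 [accept]
  "babbb" -> q3 [accept]
  "babbba" -> q0 [reject]

"babbb"


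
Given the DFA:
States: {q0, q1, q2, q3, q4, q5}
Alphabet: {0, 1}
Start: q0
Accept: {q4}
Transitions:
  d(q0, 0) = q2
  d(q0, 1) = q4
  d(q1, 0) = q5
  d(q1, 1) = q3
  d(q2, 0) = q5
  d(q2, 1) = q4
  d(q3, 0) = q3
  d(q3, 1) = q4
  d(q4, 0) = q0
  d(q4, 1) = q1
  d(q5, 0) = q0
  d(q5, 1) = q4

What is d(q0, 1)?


Looking up transition d(q0, 1)

q4


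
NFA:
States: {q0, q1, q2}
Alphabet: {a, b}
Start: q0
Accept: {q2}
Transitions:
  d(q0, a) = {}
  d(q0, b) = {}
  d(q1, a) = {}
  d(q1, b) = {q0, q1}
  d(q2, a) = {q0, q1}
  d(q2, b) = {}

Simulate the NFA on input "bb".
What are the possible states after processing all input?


Start: {q0}
  --b--> {}
  --b--> {}

{} (empty set, no valid transitions)


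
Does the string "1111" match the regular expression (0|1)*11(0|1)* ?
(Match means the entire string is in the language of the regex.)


|string| = 4; first = '1'; last = '1'

Yes, "1111" matches (0|1)*11(0|1)*


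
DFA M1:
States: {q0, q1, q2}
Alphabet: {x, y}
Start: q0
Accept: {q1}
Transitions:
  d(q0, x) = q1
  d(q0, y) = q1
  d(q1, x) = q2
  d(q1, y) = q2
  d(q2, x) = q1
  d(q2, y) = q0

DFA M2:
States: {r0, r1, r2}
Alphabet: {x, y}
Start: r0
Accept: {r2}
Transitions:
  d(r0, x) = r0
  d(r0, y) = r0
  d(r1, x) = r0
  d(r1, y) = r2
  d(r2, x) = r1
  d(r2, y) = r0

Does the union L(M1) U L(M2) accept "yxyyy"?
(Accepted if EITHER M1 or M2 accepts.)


M1: final=q2 accepted=False
M2: final=r0 accepted=False

No, union rejects (neither accepts)


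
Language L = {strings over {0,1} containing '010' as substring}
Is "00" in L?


'010' does not occur

No, "00" is not in L


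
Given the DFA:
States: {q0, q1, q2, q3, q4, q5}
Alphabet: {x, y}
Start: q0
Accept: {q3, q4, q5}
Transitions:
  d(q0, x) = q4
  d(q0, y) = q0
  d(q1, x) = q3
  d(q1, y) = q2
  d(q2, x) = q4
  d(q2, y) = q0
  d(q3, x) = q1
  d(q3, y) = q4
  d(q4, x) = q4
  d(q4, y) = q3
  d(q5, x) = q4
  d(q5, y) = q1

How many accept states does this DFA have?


Accept states listed: {q3, q4, q5}
Counting: q3(1) q4(2) q5(3)

3


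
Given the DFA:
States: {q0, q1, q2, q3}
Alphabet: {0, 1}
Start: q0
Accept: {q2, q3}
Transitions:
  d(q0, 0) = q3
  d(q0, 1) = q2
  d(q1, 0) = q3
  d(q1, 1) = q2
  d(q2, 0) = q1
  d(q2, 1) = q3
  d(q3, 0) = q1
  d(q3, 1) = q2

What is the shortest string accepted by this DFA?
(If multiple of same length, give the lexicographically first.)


BFS by string length (lex-first path to each state shown):
  len 0: q0<-""
  len 1: q2<-"1", q3<-"0"
Found accept state at length 1.

"0"


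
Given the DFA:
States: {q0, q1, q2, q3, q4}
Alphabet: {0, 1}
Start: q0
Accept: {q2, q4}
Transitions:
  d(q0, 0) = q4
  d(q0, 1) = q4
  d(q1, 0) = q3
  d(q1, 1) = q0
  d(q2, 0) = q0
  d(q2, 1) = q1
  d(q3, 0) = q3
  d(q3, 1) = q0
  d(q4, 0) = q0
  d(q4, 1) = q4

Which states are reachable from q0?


BFS from q0:
  layer 0: {q0}
  layer 1: {q4}

{q0, q4}


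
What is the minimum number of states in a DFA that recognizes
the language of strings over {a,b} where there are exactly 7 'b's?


States: count = 0, 1, ..., 7 (that's 8 states), plus a dead state for count > 7.
Total: 8 + 1 = 9. Accept = count-7 state.

9


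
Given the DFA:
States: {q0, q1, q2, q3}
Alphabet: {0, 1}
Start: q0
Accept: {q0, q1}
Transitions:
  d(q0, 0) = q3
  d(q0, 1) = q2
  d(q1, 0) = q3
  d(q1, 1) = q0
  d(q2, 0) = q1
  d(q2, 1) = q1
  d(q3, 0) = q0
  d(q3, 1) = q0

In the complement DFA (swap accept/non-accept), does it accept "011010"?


Trace: q0 -> q3 -> q0 -> q2 -> q1 -> q0 -> q3
Final: q3
Original accept: {q0, q1}
Complement: q3 is not in original accept

Yes, complement accepts (original rejects)


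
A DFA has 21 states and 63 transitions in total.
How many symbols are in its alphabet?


Each state has exactly one transition per symbol.
|alphabet| = transitions / states = 63 / 21 = 3

3


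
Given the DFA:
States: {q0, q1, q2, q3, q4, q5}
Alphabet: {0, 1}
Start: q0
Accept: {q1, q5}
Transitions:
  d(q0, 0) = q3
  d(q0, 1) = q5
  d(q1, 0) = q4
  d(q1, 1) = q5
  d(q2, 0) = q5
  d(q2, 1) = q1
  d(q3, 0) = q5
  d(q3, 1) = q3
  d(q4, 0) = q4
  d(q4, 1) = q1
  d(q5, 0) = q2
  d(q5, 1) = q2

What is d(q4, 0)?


Looking up transition d(q4, 0)

q4


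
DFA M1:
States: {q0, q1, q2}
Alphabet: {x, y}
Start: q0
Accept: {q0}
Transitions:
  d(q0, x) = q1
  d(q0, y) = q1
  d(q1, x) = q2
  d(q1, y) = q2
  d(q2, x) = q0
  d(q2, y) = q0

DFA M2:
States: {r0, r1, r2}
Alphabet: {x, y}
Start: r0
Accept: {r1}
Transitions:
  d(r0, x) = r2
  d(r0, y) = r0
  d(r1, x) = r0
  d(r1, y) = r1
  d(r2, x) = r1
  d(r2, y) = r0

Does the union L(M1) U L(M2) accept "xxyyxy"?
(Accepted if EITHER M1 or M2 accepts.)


M1: final=q0 accepted=True
M2: final=r0 accepted=False

Yes, union accepts


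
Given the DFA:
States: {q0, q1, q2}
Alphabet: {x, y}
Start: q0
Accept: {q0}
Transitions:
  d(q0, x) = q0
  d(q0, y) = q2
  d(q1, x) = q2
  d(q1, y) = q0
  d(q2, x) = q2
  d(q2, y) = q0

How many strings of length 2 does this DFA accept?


Enumerating all length-2 strings:
  "xx" -> q0 [accept]
  "xy" -> q2 [reject]
  "yx" -> q2 [reject]
  "yy" -> q0 [accept]

2 out of 4


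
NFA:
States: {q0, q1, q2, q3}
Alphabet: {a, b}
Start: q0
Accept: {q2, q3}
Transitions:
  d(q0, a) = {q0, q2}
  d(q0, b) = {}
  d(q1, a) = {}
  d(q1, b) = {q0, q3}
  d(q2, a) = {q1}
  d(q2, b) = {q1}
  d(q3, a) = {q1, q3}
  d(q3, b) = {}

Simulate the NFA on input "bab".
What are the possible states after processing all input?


Start: {q0}
  --b--> {}
  --a--> {}
  --b--> {}

{} (empty set, no valid transitions)


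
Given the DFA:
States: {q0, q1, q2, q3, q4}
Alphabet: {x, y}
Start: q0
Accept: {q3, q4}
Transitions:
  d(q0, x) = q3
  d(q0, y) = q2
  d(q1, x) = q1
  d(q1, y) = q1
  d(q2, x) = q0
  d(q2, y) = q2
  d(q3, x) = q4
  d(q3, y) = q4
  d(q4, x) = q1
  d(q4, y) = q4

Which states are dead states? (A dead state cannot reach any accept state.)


Forward reachability from each state:
  q0 -> reaches accept state q3 (live)
  q1 -> reaches {q1}, no accept state (dead)
  q2 -> reaches accept state q3 (live)
  q3 -> reaches accept state q3 (live)
  q4 -> reaches accept state q4 (live)

{q1}


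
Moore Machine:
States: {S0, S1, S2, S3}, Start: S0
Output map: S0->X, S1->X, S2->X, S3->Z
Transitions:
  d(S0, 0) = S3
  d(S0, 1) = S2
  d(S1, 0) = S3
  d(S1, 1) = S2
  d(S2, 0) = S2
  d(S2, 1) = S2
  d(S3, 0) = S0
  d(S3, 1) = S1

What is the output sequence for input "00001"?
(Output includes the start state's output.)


Start: S0 (output X)
  --0--> S3 (output Z)
  --0--> S0 (output X)
  --0--> S3 (output Z)
  --0--> S0 (output X)
  --1--> S2 (output X)

"XZXZXX"


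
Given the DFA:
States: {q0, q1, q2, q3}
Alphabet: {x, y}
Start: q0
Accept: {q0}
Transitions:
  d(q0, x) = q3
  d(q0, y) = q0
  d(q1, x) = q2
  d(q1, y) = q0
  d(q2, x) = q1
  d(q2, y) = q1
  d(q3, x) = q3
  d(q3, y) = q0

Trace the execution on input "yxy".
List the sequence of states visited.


Input: yxy
d(q0, y) = q0
d(q0, x) = q3
d(q3, y) = q0


q0 -> q0 -> q3 -> q0


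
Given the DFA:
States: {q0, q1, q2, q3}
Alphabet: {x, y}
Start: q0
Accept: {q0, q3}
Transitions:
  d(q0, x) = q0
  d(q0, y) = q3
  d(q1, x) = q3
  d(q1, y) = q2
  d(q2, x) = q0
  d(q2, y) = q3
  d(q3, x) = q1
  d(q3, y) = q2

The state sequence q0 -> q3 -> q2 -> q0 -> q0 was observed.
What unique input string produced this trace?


Trace back each transition to find the symbol:
  q0 --[y]--> q3
  q3 --[y]--> q2
  q2 --[x]--> q0
  q0 --[x]--> q0

"yyxx"


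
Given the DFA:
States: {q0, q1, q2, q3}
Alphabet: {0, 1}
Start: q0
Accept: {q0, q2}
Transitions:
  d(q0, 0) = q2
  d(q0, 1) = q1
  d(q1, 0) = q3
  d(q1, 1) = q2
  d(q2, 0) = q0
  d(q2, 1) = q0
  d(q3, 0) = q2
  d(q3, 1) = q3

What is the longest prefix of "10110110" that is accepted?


Run the DFA, marking each prefix where the state is accepting:
  "" -> q0 [accept]
  "1" -> q1 [reject]
  "10" -> q3 [reject]
  "101" -> q3 [reject]
  "1011" -> q3 [reject]
  "10110" -> q2 [accept]
  "101101" -> q0 [accept]
  "1011011" -> q1 [reject]
  "10110110" -> q3 [reject]

"101101"


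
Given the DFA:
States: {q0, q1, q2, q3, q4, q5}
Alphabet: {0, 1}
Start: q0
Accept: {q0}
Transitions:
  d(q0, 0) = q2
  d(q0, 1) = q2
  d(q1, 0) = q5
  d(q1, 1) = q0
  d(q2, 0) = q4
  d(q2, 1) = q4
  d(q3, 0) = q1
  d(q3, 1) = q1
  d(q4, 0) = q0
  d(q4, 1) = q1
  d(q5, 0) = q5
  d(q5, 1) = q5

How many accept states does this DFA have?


Accept states listed: {q0}
Counting: q0(1)

1


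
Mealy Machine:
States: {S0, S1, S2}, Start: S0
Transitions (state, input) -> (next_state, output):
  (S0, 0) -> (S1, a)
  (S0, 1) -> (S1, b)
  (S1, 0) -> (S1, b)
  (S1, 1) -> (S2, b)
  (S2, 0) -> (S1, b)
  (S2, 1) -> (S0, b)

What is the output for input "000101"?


Step-by-step:
  (S0, 0) -> (S1, a)
  (S1, 0) -> (S1, b)
  (S1, 0) -> (S1, b)
  (S1, 1) -> (S2, b)
  (S2, 0) -> (S1, b)
  (S1, 1) -> (S2, b)

"abbbbb"


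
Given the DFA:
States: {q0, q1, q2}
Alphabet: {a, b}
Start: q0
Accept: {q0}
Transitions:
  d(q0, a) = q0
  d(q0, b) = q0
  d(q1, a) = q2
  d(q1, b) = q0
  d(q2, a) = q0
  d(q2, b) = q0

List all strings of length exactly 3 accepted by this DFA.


All strings of length 3: 8 total
Accepted: 8

"aaa", "aab", "aba", "abb", "baa", "bab", "bba", "bbb"


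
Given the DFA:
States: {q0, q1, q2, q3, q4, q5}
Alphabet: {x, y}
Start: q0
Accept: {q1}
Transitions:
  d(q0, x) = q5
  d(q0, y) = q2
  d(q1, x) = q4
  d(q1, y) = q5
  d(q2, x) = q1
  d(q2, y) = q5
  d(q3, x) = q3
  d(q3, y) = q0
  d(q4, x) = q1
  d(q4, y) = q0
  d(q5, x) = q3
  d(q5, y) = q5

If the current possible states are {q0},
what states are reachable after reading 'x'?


Apply transition on 'x' from each current state:
  d(q0, x) = q5

{q5}


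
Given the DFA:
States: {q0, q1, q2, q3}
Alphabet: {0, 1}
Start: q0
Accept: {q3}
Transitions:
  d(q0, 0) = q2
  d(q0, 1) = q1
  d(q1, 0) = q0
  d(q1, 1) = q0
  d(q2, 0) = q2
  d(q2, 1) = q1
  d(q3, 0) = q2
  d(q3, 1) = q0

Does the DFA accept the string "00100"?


Trace: q0 -> q2 -> q2 -> q1 -> q0 -> q2
Final state: q2
Accept states: {q3}

No, rejected (final state q2 is not an accept state)


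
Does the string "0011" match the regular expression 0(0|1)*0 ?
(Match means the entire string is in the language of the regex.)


|string| = 4; first = '0'; last = '1'

No, "0011" does not match 0(0|1)*0


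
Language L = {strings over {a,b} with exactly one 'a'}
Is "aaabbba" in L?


count('a') = 4

No, "aaabbba" is not in L


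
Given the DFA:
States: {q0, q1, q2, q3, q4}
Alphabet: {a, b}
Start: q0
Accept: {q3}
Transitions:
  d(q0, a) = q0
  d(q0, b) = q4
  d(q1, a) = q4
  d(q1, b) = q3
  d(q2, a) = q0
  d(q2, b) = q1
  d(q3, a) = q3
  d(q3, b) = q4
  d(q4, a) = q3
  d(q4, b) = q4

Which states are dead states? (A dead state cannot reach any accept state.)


Forward reachability from each state:
  q0 -> reaches accept state q3 (live)
  q1 -> reaches accept state q3 (live)
  q2 -> reaches accept state q3 (live)
  q3 -> reaches accept state q3 (live)
  q4 -> reaches accept state q3 (live)

None (all states can reach an accept state)


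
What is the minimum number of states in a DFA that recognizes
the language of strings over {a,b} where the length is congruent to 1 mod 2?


States track (length) mod 2.
Need 2 states: one per remainder 0..1; accept = remainder 1.

2


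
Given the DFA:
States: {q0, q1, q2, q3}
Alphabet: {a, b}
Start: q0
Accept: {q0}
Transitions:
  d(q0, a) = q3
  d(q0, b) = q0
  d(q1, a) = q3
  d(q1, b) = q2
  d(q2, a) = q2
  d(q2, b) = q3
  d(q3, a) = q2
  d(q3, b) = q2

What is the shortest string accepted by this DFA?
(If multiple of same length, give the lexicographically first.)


BFS by string length (lex-first path to each state shown):
  len 0: q0<-""
Found accept state at length 0.

"" (empty string)


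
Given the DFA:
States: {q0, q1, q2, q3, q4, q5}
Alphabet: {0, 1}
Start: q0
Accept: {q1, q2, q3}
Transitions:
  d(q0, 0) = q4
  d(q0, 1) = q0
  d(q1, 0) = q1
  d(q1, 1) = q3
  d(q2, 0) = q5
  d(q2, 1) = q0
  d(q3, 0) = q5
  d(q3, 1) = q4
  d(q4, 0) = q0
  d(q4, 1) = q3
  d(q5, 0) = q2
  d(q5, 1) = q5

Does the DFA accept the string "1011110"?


Trace: q0 -> q0 -> q4 -> q3 -> q4 -> q3 -> q4 -> q0
Final state: q0
Accept states: {q1, q2, q3}

No, rejected (final state q0 is not an accept state)


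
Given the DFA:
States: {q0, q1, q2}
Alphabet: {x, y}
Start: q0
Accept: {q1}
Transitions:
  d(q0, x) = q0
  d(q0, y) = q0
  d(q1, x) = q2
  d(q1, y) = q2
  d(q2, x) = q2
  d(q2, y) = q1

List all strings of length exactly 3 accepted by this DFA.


All strings of length 3: 8 total
Accepted: 0

None


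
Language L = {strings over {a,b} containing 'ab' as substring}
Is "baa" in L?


'ab' does not occur

No, "baa" is not in L


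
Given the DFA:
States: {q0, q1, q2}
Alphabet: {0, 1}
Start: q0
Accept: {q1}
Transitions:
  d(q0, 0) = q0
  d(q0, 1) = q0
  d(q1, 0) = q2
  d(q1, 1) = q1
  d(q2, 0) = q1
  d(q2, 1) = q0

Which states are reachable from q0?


BFS from q0:
  layer 0: {q0}

{q0}


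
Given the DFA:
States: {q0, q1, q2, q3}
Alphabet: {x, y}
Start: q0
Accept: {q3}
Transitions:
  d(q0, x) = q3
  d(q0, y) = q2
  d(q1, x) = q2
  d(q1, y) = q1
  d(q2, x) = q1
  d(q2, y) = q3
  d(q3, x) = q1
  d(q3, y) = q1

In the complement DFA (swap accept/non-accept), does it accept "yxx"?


Trace: q0 -> q2 -> q1 -> q2
Final: q2
Original accept: {q3}
Complement: q2 is not in original accept

Yes, complement accepts (original rejects)
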